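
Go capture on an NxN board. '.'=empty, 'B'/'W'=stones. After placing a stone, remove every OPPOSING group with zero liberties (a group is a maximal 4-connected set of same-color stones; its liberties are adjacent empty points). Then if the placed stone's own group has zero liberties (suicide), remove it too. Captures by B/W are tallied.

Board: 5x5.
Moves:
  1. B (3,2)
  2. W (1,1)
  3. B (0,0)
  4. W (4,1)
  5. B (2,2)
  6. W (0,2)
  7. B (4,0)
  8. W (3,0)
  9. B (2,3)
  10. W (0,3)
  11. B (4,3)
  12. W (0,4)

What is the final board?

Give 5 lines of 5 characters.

Answer: B.WWW
.W...
..BB.
W.B..
.W.B.

Derivation:
Move 1: B@(3,2) -> caps B=0 W=0
Move 2: W@(1,1) -> caps B=0 W=0
Move 3: B@(0,0) -> caps B=0 W=0
Move 4: W@(4,1) -> caps B=0 W=0
Move 5: B@(2,2) -> caps B=0 W=0
Move 6: W@(0,2) -> caps B=0 W=0
Move 7: B@(4,0) -> caps B=0 W=0
Move 8: W@(3,0) -> caps B=0 W=1
Move 9: B@(2,3) -> caps B=0 W=1
Move 10: W@(0,3) -> caps B=0 W=1
Move 11: B@(4,3) -> caps B=0 W=1
Move 12: W@(0,4) -> caps B=0 W=1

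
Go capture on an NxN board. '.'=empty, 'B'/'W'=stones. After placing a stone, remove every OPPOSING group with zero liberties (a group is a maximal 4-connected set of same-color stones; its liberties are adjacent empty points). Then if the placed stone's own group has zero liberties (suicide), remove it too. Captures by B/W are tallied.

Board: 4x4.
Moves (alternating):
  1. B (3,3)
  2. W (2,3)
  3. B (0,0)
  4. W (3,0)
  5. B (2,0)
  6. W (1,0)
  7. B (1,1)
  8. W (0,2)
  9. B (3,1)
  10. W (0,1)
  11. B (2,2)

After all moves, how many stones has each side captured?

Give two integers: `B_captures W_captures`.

Answer: 2 0

Derivation:
Move 1: B@(3,3) -> caps B=0 W=0
Move 2: W@(2,3) -> caps B=0 W=0
Move 3: B@(0,0) -> caps B=0 W=0
Move 4: W@(3,0) -> caps B=0 W=0
Move 5: B@(2,0) -> caps B=0 W=0
Move 6: W@(1,0) -> caps B=0 W=0
Move 7: B@(1,1) -> caps B=1 W=0
Move 8: W@(0,2) -> caps B=1 W=0
Move 9: B@(3,1) -> caps B=2 W=0
Move 10: W@(0,1) -> caps B=2 W=0
Move 11: B@(2,2) -> caps B=2 W=0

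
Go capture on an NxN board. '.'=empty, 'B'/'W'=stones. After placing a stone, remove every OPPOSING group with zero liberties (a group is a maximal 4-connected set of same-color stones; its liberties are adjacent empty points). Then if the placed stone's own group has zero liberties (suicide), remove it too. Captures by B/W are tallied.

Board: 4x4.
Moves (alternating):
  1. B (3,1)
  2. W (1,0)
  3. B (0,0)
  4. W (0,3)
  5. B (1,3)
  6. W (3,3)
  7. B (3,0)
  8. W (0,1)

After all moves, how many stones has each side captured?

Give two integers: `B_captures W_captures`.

Move 1: B@(3,1) -> caps B=0 W=0
Move 2: W@(1,0) -> caps B=0 W=0
Move 3: B@(0,0) -> caps B=0 W=0
Move 4: W@(0,3) -> caps B=0 W=0
Move 5: B@(1,3) -> caps B=0 W=0
Move 6: W@(3,3) -> caps B=0 W=0
Move 7: B@(3,0) -> caps B=0 W=0
Move 8: W@(0,1) -> caps B=0 W=1

Answer: 0 1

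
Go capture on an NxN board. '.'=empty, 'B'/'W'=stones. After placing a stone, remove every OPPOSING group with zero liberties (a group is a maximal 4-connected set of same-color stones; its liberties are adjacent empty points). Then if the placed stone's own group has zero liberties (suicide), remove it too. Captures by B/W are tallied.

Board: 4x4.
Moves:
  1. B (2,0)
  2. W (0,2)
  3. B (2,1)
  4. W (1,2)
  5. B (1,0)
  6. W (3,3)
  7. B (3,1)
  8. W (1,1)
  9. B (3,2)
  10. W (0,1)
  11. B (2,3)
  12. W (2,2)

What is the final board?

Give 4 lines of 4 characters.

Answer: .WW.
BWW.
BBWB
.BB.

Derivation:
Move 1: B@(2,0) -> caps B=0 W=0
Move 2: W@(0,2) -> caps B=0 W=0
Move 3: B@(2,1) -> caps B=0 W=0
Move 4: W@(1,2) -> caps B=0 W=0
Move 5: B@(1,0) -> caps B=0 W=0
Move 6: W@(3,3) -> caps B=0 W=0
Move 7: B@(3,1) -> caps B=0 W=0
Move 8: W@(1,1) -> caps B=0 W=0
Move 9: B@(3,2) -> caps B=0 W=0
Move 10: W@(0,1) -> caps B=0 W=0
Move 11: B@(2,3) -> caps B=1 W=0
Move 12: W@(2,2) -> caps B=1 W=0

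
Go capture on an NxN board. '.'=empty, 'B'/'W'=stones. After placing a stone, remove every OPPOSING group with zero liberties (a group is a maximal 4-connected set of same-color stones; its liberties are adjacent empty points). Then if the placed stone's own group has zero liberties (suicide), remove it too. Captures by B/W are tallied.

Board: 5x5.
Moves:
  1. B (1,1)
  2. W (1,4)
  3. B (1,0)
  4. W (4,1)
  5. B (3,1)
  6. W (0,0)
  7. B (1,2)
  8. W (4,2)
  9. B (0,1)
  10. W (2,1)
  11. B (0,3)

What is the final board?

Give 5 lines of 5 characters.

Move 1: B@(1,1) -> caps B=0 W=0
Move 2: W@(1,4) -> caps B=0 W=0
Move 3: B@(1,0) -> caps B=0 W=0
Move 4: W@(4,1) -> caps B=0 W=0
Move 5: B@(3,1) -> caps B=0 W=0
Move 6: W@(0,0) -> caps B=0 W=0
Move 7: B@(1,2) -> caps B=0 W=0
Move 8: W@(4,2) -> caps B=0 W=0
Move 9: B@(0,1) -> caps B=1 W=0
Move 10: W@(2,1) -> caps B=1 W=0
Move 11: B@(0,3) -> caps B=1 W=0

Answer: .B.B.
BBB.W
.W...
.B...
.WW..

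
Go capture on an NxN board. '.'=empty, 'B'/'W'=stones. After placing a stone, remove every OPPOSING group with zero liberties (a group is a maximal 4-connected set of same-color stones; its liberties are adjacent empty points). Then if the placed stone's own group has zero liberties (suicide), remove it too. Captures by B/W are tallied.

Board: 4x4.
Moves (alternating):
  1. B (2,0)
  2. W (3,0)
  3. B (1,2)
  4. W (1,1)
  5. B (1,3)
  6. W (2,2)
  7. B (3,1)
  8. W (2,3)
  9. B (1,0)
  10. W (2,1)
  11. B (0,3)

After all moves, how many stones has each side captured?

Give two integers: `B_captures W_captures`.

Answer: 1 0

Derivation:
Move 1: B@(2,0) -> caps B=0 W=0
Move 2: W@(3,0) -> caps B=0 W=0
Move 3: B@(1,2) -> caps B=0 W=0
Move 4: W@(1,1) -> caps B=0 W=0
Move 5: B@(1,3) -> caps B=0 W=0
Move 6: W@(2,2) -> caps B=0 W=0
Move 7: B@(3,1) -> caps B=1 W=0
Move 8: W@(2,3) -> caps B=1 W=0
Move 9: B@(1,0) -> caps B=1 W=0
Move 10: W@(2,1) -> caps B=1 W=0
Move 11: B@(0,3) -> caps B=1 W=0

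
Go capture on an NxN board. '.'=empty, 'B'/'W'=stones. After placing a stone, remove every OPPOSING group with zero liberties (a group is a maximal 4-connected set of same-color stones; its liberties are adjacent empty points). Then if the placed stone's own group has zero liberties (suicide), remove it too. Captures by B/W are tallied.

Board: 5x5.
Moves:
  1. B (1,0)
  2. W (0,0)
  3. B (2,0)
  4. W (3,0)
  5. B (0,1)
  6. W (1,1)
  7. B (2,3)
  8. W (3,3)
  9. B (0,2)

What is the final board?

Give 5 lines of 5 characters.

Answer: .BB..
BW...
B..B.
W..W.
.....

Derivation:
Move 1: B@(1,0) -> caps B=0 W=0
Move 2: W@(0,0) -> caps B=0 W=0
Move 3: B@(2,0) -> caps B=0 W=0
Move 4: W@(3,0) -> caps B=0 W=0
Move 5: B@(0,1) -> caps B=1 W=0
Move 6: W@(1,1) -> caps B=1 W=0
Move 7: B@(2,3) -> caps B=1 W=0
Move 8: W@(3,3) -> caps B=1 W=0
Move 9: B@(0,2) -> caps B=1 W=0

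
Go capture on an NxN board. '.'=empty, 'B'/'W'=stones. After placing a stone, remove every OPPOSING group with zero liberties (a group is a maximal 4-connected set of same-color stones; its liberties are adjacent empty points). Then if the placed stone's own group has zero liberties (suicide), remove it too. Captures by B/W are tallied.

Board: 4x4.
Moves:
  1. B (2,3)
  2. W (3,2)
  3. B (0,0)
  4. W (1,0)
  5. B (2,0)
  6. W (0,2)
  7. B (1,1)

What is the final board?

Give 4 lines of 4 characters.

Answer: B.W.
.B..
B..B
..W.

Derivation:
Move 1: B@(2,3) -> caps B=0 W=0
Move 2: W@(3,2) -> caps B=0 W=0
Move 3: B@(0,0) -> caps B=0 W=0
Move 4: W@(1,0) -> caps B=0 W=0
Move 5: B@(2,0) -> caps B=0 W=0
Move 6: W@(0,2) -> caps B=0 W=0
Move 7: B@(1,1) -> caps B=1 W=0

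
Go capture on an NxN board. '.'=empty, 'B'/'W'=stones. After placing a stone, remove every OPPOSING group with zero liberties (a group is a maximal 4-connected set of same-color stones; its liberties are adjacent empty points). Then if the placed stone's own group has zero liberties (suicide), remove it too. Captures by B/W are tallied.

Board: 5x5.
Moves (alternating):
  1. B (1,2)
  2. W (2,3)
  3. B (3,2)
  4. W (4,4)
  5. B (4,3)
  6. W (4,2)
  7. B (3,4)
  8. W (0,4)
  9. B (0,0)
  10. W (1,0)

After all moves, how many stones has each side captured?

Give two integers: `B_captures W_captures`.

Move 1: B@(1,2) -> caps B=0 W=0
Move 2: W@(2,3) -> caps B=0 W=0
Move 3: B@(3,2) -> caps B=0 W=0
Move 4: W@(4,4) -> caps B=0 W=0
Move 5: B@(4,3) -> caps B=0 W=0
Move 6: W@(4,2) -> caps B=0 W=0
Move 7: B@(3,4) -> caps B=1 W=0
Move 8: W@(0,4) -> caps B=1 W=0
Move 9: B@(0,0) -> caps B=1 W=0
Move 10: W@(1,0) -> caps B=1 W=0

Answer: 1 0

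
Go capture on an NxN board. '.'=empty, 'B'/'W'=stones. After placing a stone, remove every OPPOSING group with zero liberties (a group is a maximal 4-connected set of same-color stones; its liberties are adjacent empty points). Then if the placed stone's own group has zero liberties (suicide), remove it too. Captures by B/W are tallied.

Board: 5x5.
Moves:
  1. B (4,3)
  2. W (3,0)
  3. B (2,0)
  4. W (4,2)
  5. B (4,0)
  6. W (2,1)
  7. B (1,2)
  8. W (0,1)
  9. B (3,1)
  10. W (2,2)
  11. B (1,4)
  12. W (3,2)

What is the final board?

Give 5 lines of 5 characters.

Move 1: B@(4,3) -> caps B=0 W=0
Move 2: W@(3,0) -> caps B=0 W=0
Move 3: B@(2,0) -> caps B=0 W=0
Move 4: W@(4,2) -> caps B=0 W=0
Move 5: B@(4,0) -> caps B=0 W=0
Move 6: W@(2,1) -> caps B=0 W=0
Move 7: B@(1,2) -> caps B=0 W=0
Move 8: W@(0,1) -> caps B=0 W=0
Move 9: B@(3,1) -> caps B=1 W=0
Move 10: W@(2,2) -> caps B=1 W=0
Move 11: B@(1,4) -> caps B=1 W=0
Move 12: W@(3,2) -> caps B=1 W=0

Answer: .W...
..B.B
BWW..
.BW..
B.WB.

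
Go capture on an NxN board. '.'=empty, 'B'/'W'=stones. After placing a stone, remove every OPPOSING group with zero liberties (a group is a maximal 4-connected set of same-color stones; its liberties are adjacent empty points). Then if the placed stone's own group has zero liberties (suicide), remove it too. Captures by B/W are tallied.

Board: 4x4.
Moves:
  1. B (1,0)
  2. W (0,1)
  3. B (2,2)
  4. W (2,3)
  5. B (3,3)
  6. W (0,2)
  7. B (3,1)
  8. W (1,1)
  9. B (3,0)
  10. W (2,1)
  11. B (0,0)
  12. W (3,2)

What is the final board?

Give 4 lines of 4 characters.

Move 1: B@(1,0) -> caps B=0 W=0
Move 2: W@(0,1) -> caps B=0 W=0
Move 3: B@(2,2) -> caps B=0 W=0
Move 4: W@(2,3) -> caps B=0 W=0
Move 5: B@(3,3) -> caps B=0 W=0
Move 6: W@(0,2) -> caps B=0 W=0
Move 7: B@(3,1) -> caps B=0 W=0
Move 8: W@(1,1) -> caps B=0 W=0
Move 9: B@(3,0) -> caps B=0 W=0
Move 10: W@(2,1) -> caps B=0 W=0
Move 11: B@(0,0) -> caps B=0 W=0
Move 12: W@(3,2) -> caps B=0 W=1

Answer: BWW.
BW..
.WBW
BBW.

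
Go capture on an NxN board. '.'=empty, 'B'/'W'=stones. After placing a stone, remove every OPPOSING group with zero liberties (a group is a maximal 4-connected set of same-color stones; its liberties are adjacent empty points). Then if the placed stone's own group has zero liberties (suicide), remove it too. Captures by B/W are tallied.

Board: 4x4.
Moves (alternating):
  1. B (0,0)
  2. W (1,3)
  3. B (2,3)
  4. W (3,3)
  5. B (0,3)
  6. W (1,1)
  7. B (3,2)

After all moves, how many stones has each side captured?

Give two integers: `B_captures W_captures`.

Answer: 1 0

Derivation:
Move 1: B@(0,0) -> caps B=0 W=0
Move 2: W@(1,3) -> caps B=0 W=0
Move 3: B@(2,3) -> caps B=0 W=0
Move 4: W@(3,3) -> caps B=0 W=0
Move 5: B@(0,3) -> caps B=0 W=0
Move 6: W@(1,1) -> caps B=0 W=0
Move 7: B@(3,2) -> caps B=1 W=0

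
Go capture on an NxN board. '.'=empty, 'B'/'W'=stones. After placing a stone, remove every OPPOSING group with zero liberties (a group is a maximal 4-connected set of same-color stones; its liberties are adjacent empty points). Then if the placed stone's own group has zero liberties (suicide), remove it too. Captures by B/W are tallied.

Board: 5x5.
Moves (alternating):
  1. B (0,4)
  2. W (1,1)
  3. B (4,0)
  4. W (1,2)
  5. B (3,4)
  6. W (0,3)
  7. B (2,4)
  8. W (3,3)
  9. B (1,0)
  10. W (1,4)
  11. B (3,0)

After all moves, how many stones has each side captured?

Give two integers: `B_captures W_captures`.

Move 1: B@(0,4) -> caps B=0 W=0
Move 2: W@(1,1) -> caps B=0 W=0
Move 3: B@(4,0) -> caps B=0 W=0
Move 4: W@(1,2) -> caps B=0 W=0
Move 5: B@(3,4) -> caps B=0 W=0
Move 6: W@(0,3) -> caps B=0 W=0
Move 7: B@(2,4) -> caps B=0 W=0
Move 8: W@(3,3) -> caps B=0 W=0
Move 9: B@(1,0) -> caps B=0 W=0
Move 10: W@(1,4) -> caps B=0 W=1
Move 11: B@(3,0) -> caps B=0 W=1

Answer: 0 1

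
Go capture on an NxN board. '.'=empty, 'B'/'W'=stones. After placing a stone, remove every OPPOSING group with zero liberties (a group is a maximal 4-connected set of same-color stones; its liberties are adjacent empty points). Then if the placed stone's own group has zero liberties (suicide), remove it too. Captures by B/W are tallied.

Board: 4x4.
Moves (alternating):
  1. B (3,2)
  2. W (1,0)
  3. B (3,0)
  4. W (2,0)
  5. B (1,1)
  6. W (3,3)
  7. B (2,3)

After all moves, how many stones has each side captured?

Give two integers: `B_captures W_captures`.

Answer: 1 0

Derivation:
Move 1: B@(3,2) -> caps B=0 W=0
Move 2: W@(1,0) -> caps B=0 W=0
Move 3: B@(3,0) -> caps B=0 W=0
Move 4: W@(2,0) -> caps B=0 W=0
Move 5: B@(1,1) -> caps B=0 W=0
Move 6: W@(3,3) -> caps B=0 W=0
Move 7: B@(2,3) -> caps B=1 W=0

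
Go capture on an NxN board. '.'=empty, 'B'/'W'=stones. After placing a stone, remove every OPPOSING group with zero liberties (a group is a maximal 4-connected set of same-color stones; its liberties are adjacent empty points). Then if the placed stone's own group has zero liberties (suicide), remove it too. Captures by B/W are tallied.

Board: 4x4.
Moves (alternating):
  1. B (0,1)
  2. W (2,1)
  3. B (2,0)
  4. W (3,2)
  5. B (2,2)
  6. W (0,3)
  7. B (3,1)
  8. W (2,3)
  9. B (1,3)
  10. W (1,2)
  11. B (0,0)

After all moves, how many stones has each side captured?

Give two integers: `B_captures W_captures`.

Answer: 0 2

Derivation:
Move 1: B@(0,1) -> caps B=0 W=0
Move 2: W@(2,1) -> caps B=0 W=0
Move 3: B@(2,0) -> caps B=0 W=0
Move 4: W@(3,2) -> caps B=0 W=0
Move 5: B@(2,2) -> caps B=0 W=0
Move 6: W@(0,3) -> caps B=0 W=0
Move 7: B@(3,1) -> caps B=0 W=0
Move 8: W@(2,3) -> caps B=0 W=0
Move 9: B@(1,3) -> caps B=0 W=0
Move 10: W@(1,2) -> caps B=0 W=2
Move 11: B@(0,0) -> caps B=0 W=2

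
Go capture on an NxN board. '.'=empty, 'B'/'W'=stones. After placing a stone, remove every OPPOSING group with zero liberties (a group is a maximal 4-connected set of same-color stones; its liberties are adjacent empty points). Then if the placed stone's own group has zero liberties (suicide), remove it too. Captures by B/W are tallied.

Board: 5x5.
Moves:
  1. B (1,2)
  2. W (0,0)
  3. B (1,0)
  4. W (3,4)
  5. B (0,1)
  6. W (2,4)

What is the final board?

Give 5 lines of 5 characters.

Move 1: B@(1,2) -> caps B=0 W=0
Move 2: W@(0,0) -> caps B=0 W=0
Move 3: B@(1,0) -> caps B=0 W=0
Move 4: W@(3,4) -> caps B=0 W=0
Move 5: B@(0,1) -> caps B=1 W=0
Move 6: W@(2,4) -> caps B=1 W=0

Answer: .B...
B.B..
....W
....W
.....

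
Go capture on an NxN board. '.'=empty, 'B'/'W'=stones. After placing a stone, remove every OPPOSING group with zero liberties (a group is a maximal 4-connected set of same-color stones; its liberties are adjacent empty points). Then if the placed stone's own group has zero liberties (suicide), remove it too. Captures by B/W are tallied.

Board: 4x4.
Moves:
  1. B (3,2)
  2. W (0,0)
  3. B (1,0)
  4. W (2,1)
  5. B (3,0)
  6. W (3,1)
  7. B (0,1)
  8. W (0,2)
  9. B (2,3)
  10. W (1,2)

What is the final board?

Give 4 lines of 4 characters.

Answer: .BW.
B.W.
.W.B
BWB.

Derivation:
Move 1: B@(3,2) -> caps B=0 W=0
Move 2: W@(0,0) -> caps B=0 W=0
Move 3: B@(1,0) -> caps B=0 W=0
Move 4: W@(2,1) -> caps B=0 W=0
Move 5: B@(3,0) -> caps B=0 W=0
Move 6: W@(3,1) -> caps B=0 W=0
Move 7: B@(0,1) -> caps B=1 W=0
Move 8: W@(0,2) -> caps B=1 W=0
Move 9: B@(2,3) -> caps B=1 W=0
Move 10: W@(1,2) -> caps B=1 W=0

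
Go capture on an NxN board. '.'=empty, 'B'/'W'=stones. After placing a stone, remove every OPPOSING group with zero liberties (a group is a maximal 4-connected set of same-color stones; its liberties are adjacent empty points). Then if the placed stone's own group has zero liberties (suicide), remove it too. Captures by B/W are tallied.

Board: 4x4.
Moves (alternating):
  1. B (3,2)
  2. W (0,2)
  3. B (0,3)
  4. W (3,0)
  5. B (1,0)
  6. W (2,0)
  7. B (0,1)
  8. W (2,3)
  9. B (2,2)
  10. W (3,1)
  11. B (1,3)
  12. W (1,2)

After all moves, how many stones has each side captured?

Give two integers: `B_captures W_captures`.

Move 1: B@(3,2) -> caps B=0 W=0
Move 2: W@(0,2) -> caps B=0 W=0
Move 3: B@(0,3) -> caps B=0 W=0
Move 4: W@(3,0) -> caps B=0 W=0
Move 5: B@(1,0) -> caps B=0 W=0
Move 6: W@(2,0) -> caps B=0 W=0
Move 7: B@(0,1) -> caps B=0 W=0
Move 8: W@(2,3) -> caps B=0 W=0
Move 9: B@(2,2) -> caps B=0 W=0
Move 10: W@(3,1) -> caps B=0 W=0
Move 11: B@(1,3) -> caps B=0 W=0
Move 12: W@(1,2) -> caps B=0 W=2

Answer: 0 2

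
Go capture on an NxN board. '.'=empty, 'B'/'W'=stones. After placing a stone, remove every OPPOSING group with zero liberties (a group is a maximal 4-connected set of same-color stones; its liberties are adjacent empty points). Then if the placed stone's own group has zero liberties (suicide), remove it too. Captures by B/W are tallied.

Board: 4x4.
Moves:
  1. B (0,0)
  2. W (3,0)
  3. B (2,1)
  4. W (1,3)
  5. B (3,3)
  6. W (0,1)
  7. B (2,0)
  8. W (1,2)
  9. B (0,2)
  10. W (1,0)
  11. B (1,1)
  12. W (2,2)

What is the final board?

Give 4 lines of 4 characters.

Answer: .WB.
WBWW
BBW.
W..B

Derivation:
Move 1: B@(0,0) -> caps B=0 W=0
Move 2: W@(3,0) -> caps B=0 W=0
Move 3: B@(2,1) -> caps B=0 W=0
Move 4: W@(1,3) -> caps B=0 W=0
Move 5: B@(3,3) -> caps B=0 W=0
Move 6: W@(0,1) -> caps B=0 W=0
Move 7: B@(2,0) -> caps B=0 W=0
Move 8: W@(1,2) -> caps B=0 W=0
Move 9: B@(0,2) -> caps B=0 W=0
Move 10: W@(1,0) -> caps B=0 W=1
Move 11: B@(1,1) -> caps B=0 W=1
Move 12: W@(2,2) -> caps B=0 W=1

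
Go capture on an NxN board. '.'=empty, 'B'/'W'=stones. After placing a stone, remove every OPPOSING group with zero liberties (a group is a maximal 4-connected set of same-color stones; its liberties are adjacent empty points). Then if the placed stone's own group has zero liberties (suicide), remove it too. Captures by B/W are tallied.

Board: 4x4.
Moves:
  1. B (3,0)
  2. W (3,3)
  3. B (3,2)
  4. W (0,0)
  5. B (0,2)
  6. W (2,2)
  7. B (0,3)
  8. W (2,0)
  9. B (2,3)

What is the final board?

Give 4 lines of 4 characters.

Answer: W.BB
....
W.WB
B.B.

Derivation:
Move 1: B@(3,0) -> caps B=0 W=0
Move 2: W@(3,3) -> caps B=0 W=0
Move 3: B@(3,2) -> caps B=0 W=0
Move 4: W@(0,0) -> caps B=0 W=0
Move 5: B@(0,2) -> caps B=0 W=0
Move 6: W@(2,2) -> caps B=0 W=0
Move 7: B@(0,3) -> caps B=0 W=0
Move 8: W@(2,0) -> caps B=0 W=0
Move 9: B@(2,3) -> caps B=1 W=0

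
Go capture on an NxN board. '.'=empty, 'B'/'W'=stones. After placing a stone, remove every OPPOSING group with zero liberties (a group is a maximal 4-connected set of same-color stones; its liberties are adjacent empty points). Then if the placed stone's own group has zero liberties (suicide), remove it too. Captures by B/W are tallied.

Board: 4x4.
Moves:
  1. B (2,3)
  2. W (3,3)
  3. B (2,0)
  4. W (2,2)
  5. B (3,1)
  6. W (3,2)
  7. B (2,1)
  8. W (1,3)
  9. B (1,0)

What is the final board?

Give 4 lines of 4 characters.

Move 1: B@(2,3) -> caps B=0 W=0
Move 2: W@(3,3) -> caps B=0 W=0
Move 3: B@(2,0) -> caps B=0 W=0
Move 4: W@(2,2) -> caps B=0 W=0
Move 5: B@(3,1) -> caps B=0 W=0
Move 6: W@(3,2) -> caps B=0 W=0
Move 7: B@(2,1) -> caps B=0 W=0
Move 8: W@(1,3) -> caps B=0 W=1
Move 9: B@(1,0) -> caps B=0 W=1

Answer: ....
B..W
BBW.
.BWW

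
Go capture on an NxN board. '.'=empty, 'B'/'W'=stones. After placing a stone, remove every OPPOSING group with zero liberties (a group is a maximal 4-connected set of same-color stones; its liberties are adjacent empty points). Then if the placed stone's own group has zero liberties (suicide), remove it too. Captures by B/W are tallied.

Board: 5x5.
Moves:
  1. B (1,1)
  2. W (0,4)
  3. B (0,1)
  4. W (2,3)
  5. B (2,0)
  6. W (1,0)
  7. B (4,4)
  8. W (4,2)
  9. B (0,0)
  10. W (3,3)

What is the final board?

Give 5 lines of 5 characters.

Answer: BB..W
.B...
B..W.
...W.
..W.B

Derivation:
Move 1: B@(1,1) -> caps B=0 W=0
Move 2: W@(0,4) -> caps B=0 W=0
Move 3: B@(0,1) -> caps B=0 W=0
Move 4: W@(2,3) -> caps B=0 W=0
Move 5: B@(2,0) -> caps B=0 W=0
Move 6: W@(1,0) -> caps B=0 W=0
Move 7: B@(4,4) -> caps B=0 W=0
Move 8: W@(4,2) -> caps B=0 W=0
Move 9: B@(0,0) -> caps B=1 W=0
Move 10: W@(3,3) -> caps B=1 W=0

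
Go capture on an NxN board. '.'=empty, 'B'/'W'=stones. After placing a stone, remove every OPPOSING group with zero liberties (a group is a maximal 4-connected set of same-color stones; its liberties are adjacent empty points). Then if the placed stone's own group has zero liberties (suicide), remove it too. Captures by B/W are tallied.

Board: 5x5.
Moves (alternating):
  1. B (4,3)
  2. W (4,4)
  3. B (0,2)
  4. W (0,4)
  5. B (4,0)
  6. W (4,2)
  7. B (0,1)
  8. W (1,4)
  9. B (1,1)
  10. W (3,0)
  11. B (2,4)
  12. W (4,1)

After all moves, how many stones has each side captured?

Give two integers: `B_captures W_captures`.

Move 1: B@(4,3) -> caps B=0 W=0
Move 2: W@(4,4) -> caps B=0 W=0
Move 3: B@(0,2) -> caps B=0 W=0
Move 4: W@(0,4) -> caps B=0 W=0
Move 5: B@(4,0) -> caps B=0 W=0
Move 6: W@(4,2) -> caps B=0 W=0
Move 7: B@(0,1) -> caps B=0 W=0
Move 8: W@(1,4) -> caps B=0 W=0
Move 9: B@(1,1) -> caps B=0 W=0
Move 10: W@(3,0) -> caps B=0 W=0
Move 11: B@(2,4) -> caps B=0 W=0
Move 12: W@(4,1) -> caps B=0 W=1

Answer: 0 1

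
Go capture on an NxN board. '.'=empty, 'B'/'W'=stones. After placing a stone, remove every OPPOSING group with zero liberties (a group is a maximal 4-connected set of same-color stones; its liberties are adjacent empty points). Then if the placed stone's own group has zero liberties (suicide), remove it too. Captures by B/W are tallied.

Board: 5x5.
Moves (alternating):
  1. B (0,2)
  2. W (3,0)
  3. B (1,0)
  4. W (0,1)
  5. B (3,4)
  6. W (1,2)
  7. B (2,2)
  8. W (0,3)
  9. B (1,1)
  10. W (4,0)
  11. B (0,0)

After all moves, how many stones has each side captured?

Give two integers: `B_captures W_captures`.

Move 1: B@(0,2) -> caps B=0 W=0
Move 2: W@(3,0) -> caps B=0 W=0
Move 3: B@(1,0) -> caps B=0 W=0
Move 4: W@(0,1) -> caps B=0 W=0
Move 5: B@(3,4) -> caps B=0 W=0
Move 6: W@(1,2) -> caps B=0 W=0
Move 7: B@(2,2) -> caps B=0 W=0
Move 8: W@(0,3) -> caps B=0 W=1
Move 9: B@(1,1) -> caps B=0 W=1
Move 10: W@(4,0) -> caps B=0 W=1
Move 11: B@(0,0) -> caps B=0 W=1

Answer: 0 1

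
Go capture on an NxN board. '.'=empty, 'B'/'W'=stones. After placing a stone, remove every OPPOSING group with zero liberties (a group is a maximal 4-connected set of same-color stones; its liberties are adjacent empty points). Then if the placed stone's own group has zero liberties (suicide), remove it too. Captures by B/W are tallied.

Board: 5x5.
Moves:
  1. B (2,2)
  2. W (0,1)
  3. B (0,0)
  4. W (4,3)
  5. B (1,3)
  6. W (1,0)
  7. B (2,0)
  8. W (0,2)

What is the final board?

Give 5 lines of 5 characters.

Move 1: B@(2,2) -> caps B=0 W=0
Move 2: W@(0,1) -> caps B=0 W=0
Move 3: B@(0,0) -> caps B=0 W=0
Move 4: W@(4,3) -> caps B=0 W=0
Move 5: B@(1,3) -> caps B=0 W=0
Move 6: W@(1,0) -> caps B=0 W=1
Move 7: B@(2,0) -> caps B=0 W=1
Move 8: W@(0,2) -> caps B=0 W=1

Answer: .WW..
W..B.
B.B..
.....
...W.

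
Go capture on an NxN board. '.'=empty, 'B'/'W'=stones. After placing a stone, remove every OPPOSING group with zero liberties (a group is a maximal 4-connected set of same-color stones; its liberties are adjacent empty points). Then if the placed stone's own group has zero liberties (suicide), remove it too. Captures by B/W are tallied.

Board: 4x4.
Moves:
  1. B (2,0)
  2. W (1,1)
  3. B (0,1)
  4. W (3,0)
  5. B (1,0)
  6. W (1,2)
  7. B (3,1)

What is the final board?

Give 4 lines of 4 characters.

Answer: .B..
BWW.
B...
.B..

Derivation:
Move 1: B@(2,0) -> caps B=0 W=0
Move 2: W@(1,1) -> caps B=0 W=0
Move 3: B@(0,1) -> caps B=0 W=0
Move 4: W@(3,0) -> caps B=0 W=0
Move 5: B@(1,0) -> caps B=0 W=0
Move 6: W@(1,2) -> caps B=0 W=0
Move 7: B@(3,1) -> caps B=1 W=0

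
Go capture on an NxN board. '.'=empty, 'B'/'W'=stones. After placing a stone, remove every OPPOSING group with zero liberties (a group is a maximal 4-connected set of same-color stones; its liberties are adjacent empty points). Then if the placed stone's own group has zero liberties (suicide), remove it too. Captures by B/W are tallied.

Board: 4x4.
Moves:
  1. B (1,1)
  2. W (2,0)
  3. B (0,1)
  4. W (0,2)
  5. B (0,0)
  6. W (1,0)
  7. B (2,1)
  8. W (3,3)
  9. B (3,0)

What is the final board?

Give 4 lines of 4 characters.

Move 1: B@(1,1) -> caps B=0 W=0
Move 2: W@(2,0) -> caps B=0 W=0
Move 3: B@(0,1) -> caps B=0 W=0
Move 4: W@(0,2) -> caps B=0 W=0
Move 5: B@(0,0) -> caps B=0 W=0
Move 6: W@(1,0) -> caps B=0 W=0
Move 7: B@(2,1) -> caps B=0 W=0
Move 8: W@(3,3) -> caps B=0 W=0
Move 9: B@(3,0) -> caps B=2 W=0

Answer: BBW.
.B..
.B..
B..W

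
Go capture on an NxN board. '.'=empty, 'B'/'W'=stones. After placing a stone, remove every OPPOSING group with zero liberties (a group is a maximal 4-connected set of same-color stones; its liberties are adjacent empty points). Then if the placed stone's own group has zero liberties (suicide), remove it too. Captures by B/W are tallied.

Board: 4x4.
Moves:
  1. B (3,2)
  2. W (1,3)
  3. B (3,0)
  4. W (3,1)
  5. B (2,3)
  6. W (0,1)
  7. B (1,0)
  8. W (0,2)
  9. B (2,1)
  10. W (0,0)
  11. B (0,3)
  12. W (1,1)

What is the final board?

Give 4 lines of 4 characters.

Move 1: B@(3,2) -> caps B=0 W=0
Move 2: W@(1,3) -> caps B=0 W=0
Move 3: B@(3,0) -> caps B=0 W=0
Move 4: W@(3,1) -> caps B=0 W=0
Move 5: B@(2,3) -> caps B=0 W=0
Move 6: W@(0,1) -> caps B=0 W=0
Move 7: B@(1,0) -> caps B=0 W=0
Move 8: W@(0,2) -> caps B=0 W=0
Move 9: B@(2,1) -> caps B=1 W=0
Move 10: W@(0,0) -> caps B=1 W=0
Move 11: B@(0,3) -> caps B=1 W=0
Move 12: W@(1,1) -> caps B=1 W=0

Answer: WWW.
BW.W
.B.B
B.B.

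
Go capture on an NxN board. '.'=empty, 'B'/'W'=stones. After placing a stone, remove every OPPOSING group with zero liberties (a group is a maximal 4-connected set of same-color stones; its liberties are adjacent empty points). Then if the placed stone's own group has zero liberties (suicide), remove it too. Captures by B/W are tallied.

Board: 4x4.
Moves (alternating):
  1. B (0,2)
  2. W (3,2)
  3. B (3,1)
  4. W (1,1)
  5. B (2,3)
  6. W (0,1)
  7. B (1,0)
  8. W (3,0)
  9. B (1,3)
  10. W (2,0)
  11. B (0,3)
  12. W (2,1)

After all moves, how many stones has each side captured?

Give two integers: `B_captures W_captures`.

Move 1: B@(0,2) -> caps B=0 W=0
Move 2: W@(3,2) -> caps B=0 W=0
Move 3: B@(3,1) -> caps B=0 W=0
Move 4: W@(1,1) -> caps B=0 W=0
Move 5: B@(2,3) -> caps B=0 W=0
Move 6: W@(0,1) -> caps B=0 W=0
Move 7: B@(1,0) -> caps B=0 W=0
Move 8: W@(3,0) -> caps B=0 W=0
Move 9: B@(1,3) -> caps B=0 W=0
Move 10: W@(2,0) -> caps B=0 W=0
Move 11: B@(0,3) -> caps B=0 W=0
Move 12: W@(2,1) -> caps B=0 W=1

Answer: 0 1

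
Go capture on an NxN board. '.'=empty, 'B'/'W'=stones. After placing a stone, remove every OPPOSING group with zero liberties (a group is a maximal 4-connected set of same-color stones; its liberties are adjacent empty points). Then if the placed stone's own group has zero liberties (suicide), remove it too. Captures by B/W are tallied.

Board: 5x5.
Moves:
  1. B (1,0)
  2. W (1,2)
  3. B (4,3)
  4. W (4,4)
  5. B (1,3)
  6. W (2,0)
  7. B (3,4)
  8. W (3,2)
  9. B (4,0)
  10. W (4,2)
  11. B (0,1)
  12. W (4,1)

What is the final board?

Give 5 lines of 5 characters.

Move 1: B@(1,0) -> caps B=0 W=0
Move 2: W@(1,2) -> caps B=0 W=0
Move 3: B@(4,3) -> caps B=0 W=0
Move 4: W@(4,4) -> caps B=0 W=0
Move 5: B@(1,3) -> caps B=0 W=0
Move 6: W@(2,0) -> caps B=0 W=0
Move 7: B@(3,4) -> caps B=1 W=0
Move 8: W@(3,2) -> caps B=1 W=0
Move 9: B@(4,0) -> caps B=1 W=0
Move 10: W@(4,2) -> caps B=1 W=0
Move 11: B@(0,1) -> caps B=1 W=0
Move 12: W@(4,1) -> caps B=1 W=0

Answer: .B...
B.WB.
W....
..W.B
BWWB.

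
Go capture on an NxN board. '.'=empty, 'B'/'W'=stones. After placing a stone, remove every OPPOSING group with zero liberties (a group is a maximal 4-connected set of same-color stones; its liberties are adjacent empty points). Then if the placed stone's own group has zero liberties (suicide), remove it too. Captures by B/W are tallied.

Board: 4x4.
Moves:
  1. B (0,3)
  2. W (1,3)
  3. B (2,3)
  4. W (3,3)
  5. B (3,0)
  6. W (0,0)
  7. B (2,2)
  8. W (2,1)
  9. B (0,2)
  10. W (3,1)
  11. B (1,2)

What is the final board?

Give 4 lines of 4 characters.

Answer: W.BB
..B.
.WBB
BW.W

Derivation:
Move 1: B@(0,3) -> caps B=0 W=0
Move 2: W@(1,3) -> caps B=0 W=0
Move 3: B@(2,3) -> caps B=0 W=0
Move 4: W@(3,3) -> caps B=0 W=0
Move 5: B@(3,0) -> caps B=0 W=0
Move 6: W@(0,0) -> caps B=0 W=0
Move 7: B@(2,2) -> caps B=0 W=0
Move 8: W@(2,1) -> caps B=0 W=0
Move 9: B@(0,2) -> caps B=0 W=0
Move 10: W@(3,1) -> caps B=0 W=0
Move 11: B@(1,2) -> caps B=1 W=0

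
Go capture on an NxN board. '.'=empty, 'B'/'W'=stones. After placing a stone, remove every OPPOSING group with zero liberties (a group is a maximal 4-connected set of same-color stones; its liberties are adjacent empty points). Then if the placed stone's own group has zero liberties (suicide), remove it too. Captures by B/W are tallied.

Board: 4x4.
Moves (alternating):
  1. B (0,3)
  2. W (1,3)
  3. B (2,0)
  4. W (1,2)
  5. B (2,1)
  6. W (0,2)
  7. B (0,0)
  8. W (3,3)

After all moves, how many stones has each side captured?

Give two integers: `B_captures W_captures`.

Answer: 0 1

Derivation:
Move 1: B@(0,3) -> caps B=0 W=0
Move 2: W@(1,3) -> caps B=0 W=0
Move 3: B@(2,0) -> caps B=0 W=0
Move 4: W@(1,2) -> caps B=0 W=0
Move 5: B@(2,1) -> caps B=0 W=0
Move 6: W@(0,2) -> caps B=0 W=1
Move 7: B@(0,0) -> caps B=0 W=1
Move 8: W@(3,3) -> caps B=0 W=1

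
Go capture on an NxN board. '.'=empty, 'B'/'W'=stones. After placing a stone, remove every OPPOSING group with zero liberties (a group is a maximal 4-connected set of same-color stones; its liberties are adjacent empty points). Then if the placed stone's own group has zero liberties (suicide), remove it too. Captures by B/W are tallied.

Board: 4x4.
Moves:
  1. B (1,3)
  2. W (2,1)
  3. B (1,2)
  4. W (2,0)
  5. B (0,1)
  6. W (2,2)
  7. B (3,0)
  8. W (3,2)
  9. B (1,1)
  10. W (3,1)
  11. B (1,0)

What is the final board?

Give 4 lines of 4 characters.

Answer: .B..
BBBB
WWW.
.WW.

Derivation:
Move 1: B@(1,3) -> caps B=0 W=0
Move 2: W@(2,1) -> caps B=0 W=0
Move 3: B@(1,2) -> caps B=0 W=0
Move 4: W@(2,0) -> caps B=0 W=0
Move 5: B@(0,1) -> caps B=0 W=0
Move 6: W@(2,2) -> caps B=0 W=0
Move 7: B@(3,0) -> caps B=0 W=0
Move 8: W@(3,2) -> caps B=0 W=0
Move 9: B@(1,1) -> caps B=0 W=0
Move 10: W@(3,1) -> caps B=0 W=1
Move 11: B@(1,0) -> caps B=0 W=1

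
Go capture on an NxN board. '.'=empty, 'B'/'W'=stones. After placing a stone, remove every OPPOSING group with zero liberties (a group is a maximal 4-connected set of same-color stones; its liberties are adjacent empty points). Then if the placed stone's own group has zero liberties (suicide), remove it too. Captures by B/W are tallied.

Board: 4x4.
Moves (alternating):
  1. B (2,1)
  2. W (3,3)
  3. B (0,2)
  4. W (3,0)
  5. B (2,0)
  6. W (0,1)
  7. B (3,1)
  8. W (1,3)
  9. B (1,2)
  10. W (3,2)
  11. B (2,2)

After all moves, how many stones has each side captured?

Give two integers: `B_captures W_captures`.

Answer: 1 0

Derivation:
Move 1: B@(2,1) -> caps B=0 W=0
Move 2: W@(3,3) -> caps B=0 W=0
Move 3: B@(0,2) -> caps B=0 W=0
Move 4: W@(3,0) -> caps B=0 W=0
Move 5: B@(2,0) -> caps B=0 W=0
Move 6: W@(0,1) -> caps B=0 W=0
Move 7: B@(3,1) -> caps B=1 W=0
Move 8: W@(1,3) -> caps B=1 W=0
Move 9: B@(1,2) -> caps B=1 W=0
Move 10: W@(3,2) -> caps B=1 W=0
Move 11: B@(2,2) -> caps B=1 W=0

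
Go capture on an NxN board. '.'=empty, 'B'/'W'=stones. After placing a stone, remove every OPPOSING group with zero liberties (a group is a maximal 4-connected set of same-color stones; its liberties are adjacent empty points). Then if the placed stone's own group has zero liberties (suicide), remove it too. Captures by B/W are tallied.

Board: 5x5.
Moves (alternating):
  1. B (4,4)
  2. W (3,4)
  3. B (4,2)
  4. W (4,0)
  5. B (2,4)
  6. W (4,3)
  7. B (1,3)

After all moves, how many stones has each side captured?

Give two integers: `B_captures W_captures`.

Answer: 0 1

Derivation:
Move 1: B@(4,4) -> caps B=0 W=0
Move 2: W@(3,4) -> caps B=0 W=0
Move 3: B@(4,2) -> caps B=0 W=0
Move 4: W@(4,0) -> caps B=0 W=0
Move 5: B@(2,4) -> caps B=0 W=0
Move 6: W@(4,3) -> caps B=0 W=1
Move 7: B@(1,3) -> caps B=0 W=1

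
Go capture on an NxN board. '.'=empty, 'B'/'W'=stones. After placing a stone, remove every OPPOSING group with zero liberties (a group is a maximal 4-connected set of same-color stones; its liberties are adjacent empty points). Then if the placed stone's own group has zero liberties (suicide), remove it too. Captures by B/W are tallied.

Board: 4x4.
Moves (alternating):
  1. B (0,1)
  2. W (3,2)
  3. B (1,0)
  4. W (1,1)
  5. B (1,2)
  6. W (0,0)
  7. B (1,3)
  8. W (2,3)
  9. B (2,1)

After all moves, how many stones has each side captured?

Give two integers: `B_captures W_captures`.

Move 1: B@(0,1) -> caps B=0 W=0
Move 2: W@(3,2) -> caps B=0 W=0
Move 3: B@(1,0) -> caps B=0 W=0
Move 4: W@(1,1) -> caps B=0 W=0
Move 5: B@(1,2) -> caps B=0 W=0
Move 6: W@(0,0) -> caps B=0 W=0
Move 7: B@(1,3) -> caps B=0 W=0
Move 8: W@(2,3) -> caps B=0 W=0
Move 9: B@(2,1) -> caps B=1 W=0

Answer: 1 0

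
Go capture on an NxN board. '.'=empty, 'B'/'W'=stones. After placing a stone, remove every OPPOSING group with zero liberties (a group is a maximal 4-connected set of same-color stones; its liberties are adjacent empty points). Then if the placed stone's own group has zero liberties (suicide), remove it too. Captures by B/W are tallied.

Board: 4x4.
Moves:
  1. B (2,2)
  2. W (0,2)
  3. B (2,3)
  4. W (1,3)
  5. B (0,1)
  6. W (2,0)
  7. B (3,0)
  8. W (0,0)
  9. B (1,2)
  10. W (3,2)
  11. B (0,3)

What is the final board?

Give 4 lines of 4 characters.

Answer: WB.B
..B.
W.BB
B.W.

Derivation:
Move 1: B@(2,2) -> caps B=0 W=0
Move 2: W@(0,2) -> caps B=0 W=0
Move 3: B@(2,3) -> caps B=0 W=0
Move 4: W@(1,3) -> caps B=0 W=0
Move 5: B@(0,1) -> caps B=0 W=0
Move 6: W@(2,0) -> caps B=0 W=0
Move 7: B@(3,0) -> caps B=0 W=0
Move 8: W@(0,0) -> caps B=0 W=0
Move 9: B@(1,2) -> caps B=0 W=0
Move 10: W@(3,2) -> caps B=0 W=0
Move 11: B@(0,3) -> caps B=2 W=0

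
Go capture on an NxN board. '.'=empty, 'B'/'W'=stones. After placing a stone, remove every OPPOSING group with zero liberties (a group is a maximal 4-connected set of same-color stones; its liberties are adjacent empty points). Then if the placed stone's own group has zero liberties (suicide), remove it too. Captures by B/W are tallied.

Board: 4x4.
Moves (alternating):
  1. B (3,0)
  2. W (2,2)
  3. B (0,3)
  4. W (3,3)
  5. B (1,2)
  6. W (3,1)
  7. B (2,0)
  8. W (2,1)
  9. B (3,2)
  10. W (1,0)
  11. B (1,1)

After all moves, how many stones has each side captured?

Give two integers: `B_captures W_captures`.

Move 1: B@(3,0) -> caps B=0 W=0
Move 2: W@(2,2) -> caps B=0 W=0
Move 3: B@(0,3) -> caps B=0 W=0
Move 4: W@(3,3) -> caps B=0 W=0
Move 5: B@(1,2) -> caps B=0 W=0
Move 6: W@(3,1) -> caps B=0 W=0
Move 7: B@(2,0) -> caps B=0 W=0
Move 8: W@(2,1) -> caps B=0 W=0
Move 9: B@(3,2) -> caps B=0 W=0
Move 10: W@(1,0) -> caps B=0 W=2
Move 11: B@(1,1) -> caps B=0 W=2

Answer: 0 2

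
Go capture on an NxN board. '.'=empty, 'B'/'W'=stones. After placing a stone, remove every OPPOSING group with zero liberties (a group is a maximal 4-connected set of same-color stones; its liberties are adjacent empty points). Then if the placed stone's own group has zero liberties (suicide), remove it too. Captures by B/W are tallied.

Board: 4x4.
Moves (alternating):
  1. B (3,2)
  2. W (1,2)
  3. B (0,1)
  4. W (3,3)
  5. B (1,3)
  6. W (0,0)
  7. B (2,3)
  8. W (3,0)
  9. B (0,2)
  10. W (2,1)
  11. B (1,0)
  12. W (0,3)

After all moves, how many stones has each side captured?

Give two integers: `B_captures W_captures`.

Move 1: B@(3,2) -> caps B=0 W=0
Move 2: W@(1,2) -> caps B=0 W=0
Move 3: B@(0,1) -> caps B=0 W=0
Move 4: W@(3,3) -> caps B=0 W=0
Move 5: B@(1,3) -> caps B=0 W=0
Move 6: W@(0,0) -> caps B=0 W=0
Move 7: B@(2,3) -> caps B=1 W=0
Move 8: W@(3,0) -> caps B=1 W=0
Move 9: B@(0,2) -> caps B=1 W=0
Move 10: W@(2,1) -> caps B=1 W=0
Move 11: B@(1,0) -> caps B=2 W=0
Move 12: W@(0,3) -> caps B=2 W=0

Answer: 2 0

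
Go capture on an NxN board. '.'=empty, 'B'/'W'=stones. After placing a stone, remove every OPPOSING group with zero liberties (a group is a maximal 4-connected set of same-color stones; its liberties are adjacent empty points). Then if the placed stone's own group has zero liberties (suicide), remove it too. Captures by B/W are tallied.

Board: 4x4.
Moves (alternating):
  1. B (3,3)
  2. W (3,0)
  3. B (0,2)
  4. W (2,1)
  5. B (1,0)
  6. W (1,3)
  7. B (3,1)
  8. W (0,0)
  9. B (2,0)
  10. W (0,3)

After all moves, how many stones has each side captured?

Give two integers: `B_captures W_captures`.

Answer: 1 0

Derivation:
Move 1: B@(3,3) -> caps B=0 W=0
Move 2: W@(3,0) -> caps B=0 W=0
Move 3: B@(0,2) -> caps B=0 W=0
Move 4: W@(2,1) -> caps B=0 W=0
Move 5: B@(1,0) -> caps B=0 W=0
Move 6: W@(1,3) -> caps B=0 W=0
Move 7: B@(3,1) -> caps B=0 W=0
Move 8: W@(0,0) -> caps B=0 W=0
Move 9: B@(2,0) -> caps B=1 W=0
Move 10: W@(0,3) -> caps B=1 W=0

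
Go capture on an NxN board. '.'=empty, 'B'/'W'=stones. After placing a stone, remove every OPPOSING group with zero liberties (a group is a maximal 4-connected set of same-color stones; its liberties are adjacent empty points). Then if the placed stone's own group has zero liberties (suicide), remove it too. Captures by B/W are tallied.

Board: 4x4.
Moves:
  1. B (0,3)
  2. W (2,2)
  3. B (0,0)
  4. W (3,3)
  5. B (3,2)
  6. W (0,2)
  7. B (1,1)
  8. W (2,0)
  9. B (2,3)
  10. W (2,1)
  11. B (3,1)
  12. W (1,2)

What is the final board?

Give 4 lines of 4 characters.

Move 1: B@(0,3) -> caps B=0 W=0
Move 2: W@(2,2) -> caps B=0 W=0
Move 3: B@(0,0) -> caps B=0 W=0
Move 4: W@(3,3) -> caps B=0 W=0
Move 5: B@(3,2) -> caps B=0 W=0
Move 6: W@(0,2) -> caps B=0 W=0
Move 7: B@(1,1) -> caps B=0 W=0
Move 8: W@(2,0) -> caps B=0 W=0
Move 9: B@(2,3) -> caps B=1 W=0
Move 10: W@(2,1) -> caps B=1 W=0
Move 11: B@(3,1) -> caps B=1 W=0
Move 12: W@(1,2) -> caps B=1 W=0

Answer: B.WB
.BW.
WWWB
.BB.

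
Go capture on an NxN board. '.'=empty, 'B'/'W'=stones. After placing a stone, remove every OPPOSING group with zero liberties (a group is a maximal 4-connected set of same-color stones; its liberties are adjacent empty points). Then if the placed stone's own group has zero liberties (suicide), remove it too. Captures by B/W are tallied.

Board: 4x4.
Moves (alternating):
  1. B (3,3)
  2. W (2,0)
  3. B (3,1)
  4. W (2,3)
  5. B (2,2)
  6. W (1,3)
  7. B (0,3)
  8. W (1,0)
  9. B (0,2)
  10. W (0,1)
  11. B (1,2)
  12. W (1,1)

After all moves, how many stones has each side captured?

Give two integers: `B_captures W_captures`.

Answer: 2 0

Derivation:
Move 1: B@(3,3) -> caps B=0 W=0
Move 2: W@(2,0) -> caps B=0 W=0
Move 3: B@(3,1) -> caps B=0 W=0
Move 4: W@(2,3) -> caps B=0 W=0
Move 5: B@(2,2) -> caps B=0 W=0
Move 6: W@(1,3) -> caps B=0 W=0
Move 7: B@(0,3) -> caps B=0 W=0
Move 8: W@(1,0) -> caps B=0 W=0
Move 9: B@(0,2) -> caps B=0 W=0
Move 10: W@(0,1) -> caps B=0 W=0
Move 11: B@(1,2) -> caps B=2 W=0
Move 12: W@(1,1) -> caps B=2 W=0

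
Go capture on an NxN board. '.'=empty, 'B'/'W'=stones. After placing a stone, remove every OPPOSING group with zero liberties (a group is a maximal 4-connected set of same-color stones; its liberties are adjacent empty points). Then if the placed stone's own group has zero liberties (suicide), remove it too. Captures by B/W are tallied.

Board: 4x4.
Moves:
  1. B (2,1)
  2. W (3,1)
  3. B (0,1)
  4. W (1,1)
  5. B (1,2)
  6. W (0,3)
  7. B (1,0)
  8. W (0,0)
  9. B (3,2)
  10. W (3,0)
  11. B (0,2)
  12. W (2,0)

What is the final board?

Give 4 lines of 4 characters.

Move 1: B@(2,1) -> caps B=0 W=0
Move 2: W@(3,1) -> caps B=0 W=0
Move 3: B@(0,1) -> caps B=0 W=0
Move 4: W@(1,1) -> caps B=0 W=0
Move 5: B@(1,2) -> caps B=0 W=0
Move 6: W@(0,3) -> caps B=0 W=0
Move 7: B@(1,0) -> caps B=1 W=0
Move 8: W@(0,0) -> caps B=1 W=0
Move 9: B@(3,2) -> caps B=1 W=0
Move 10: W@(3,0) -> caps B=1 W=0
Move 11: B@(0,2) -> caps B=1 W=0
Move 12: W@(2,0) -> caps B=1 W=0

Answer: .BBW
B.B.
.B..
..B.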